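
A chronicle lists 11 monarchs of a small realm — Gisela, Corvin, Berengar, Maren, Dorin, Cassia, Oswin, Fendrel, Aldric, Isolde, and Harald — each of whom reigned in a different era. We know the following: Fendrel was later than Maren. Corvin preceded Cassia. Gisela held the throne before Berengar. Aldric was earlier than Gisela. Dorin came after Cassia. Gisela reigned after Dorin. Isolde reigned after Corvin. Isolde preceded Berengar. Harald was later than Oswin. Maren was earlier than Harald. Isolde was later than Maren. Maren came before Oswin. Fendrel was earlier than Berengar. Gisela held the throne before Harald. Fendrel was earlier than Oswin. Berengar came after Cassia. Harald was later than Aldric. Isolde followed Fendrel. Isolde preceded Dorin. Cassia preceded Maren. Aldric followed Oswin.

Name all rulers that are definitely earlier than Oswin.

Cassia, Corvin, Fendrel, Maren

Directly stated before Oswin: Fendrel and Maren.
Cassia reaches Oswin via Cassia → Maren → Oswin.
Corvin reaches Oswin via Corvin → Cassia → Maren → Oswin.
No chain forces Berengar (or any of the others) ahead of Oswin.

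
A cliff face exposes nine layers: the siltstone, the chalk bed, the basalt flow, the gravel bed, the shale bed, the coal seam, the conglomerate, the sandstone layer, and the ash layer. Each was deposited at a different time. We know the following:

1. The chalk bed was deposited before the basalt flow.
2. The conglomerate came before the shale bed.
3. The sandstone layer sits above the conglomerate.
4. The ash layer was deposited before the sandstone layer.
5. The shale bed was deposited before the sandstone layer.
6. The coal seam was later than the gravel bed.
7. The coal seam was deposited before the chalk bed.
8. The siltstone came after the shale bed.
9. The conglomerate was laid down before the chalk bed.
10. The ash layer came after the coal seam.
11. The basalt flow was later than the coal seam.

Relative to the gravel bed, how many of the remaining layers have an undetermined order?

Forced after the gravel bed: the ash layer, the basalt flow, the chalk bed, the coal seam, and the sandstone layer.
That leaves the conglomerate, the shale bed, and the siltstone with no forced order relative to the gravel bed — 3.

3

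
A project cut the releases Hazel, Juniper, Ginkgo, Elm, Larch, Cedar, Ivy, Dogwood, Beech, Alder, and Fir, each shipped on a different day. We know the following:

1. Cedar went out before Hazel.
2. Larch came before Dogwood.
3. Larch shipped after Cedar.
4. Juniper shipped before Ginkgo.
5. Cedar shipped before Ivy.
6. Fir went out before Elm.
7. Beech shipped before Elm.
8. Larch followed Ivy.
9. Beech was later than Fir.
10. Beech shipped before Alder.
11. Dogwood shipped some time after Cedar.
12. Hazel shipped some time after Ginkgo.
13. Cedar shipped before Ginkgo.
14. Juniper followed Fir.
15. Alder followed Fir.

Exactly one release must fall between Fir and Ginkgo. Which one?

Juniper

Tracing the constraints gives Fir → Juniper → Ginkgo, so Juniper sits after Fir and before Ginkgo.
No other release is forced both after Fir and before Ginkgo.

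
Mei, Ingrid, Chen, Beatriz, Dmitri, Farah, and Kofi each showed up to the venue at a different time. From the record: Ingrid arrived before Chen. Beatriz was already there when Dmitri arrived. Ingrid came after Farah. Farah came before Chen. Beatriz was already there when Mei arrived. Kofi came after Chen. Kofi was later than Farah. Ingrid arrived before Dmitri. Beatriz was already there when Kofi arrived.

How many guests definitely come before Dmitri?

Directly stated before Dmitri: Beatriz and Ingrid.
Farah reaches Dmitri via Farah → Ingrid → Dmitri.
No chain forces Kofi (or any of the others) ahead of Dmitri.
That's Beatriz, Farah, and Ingrid — 3 in all.

3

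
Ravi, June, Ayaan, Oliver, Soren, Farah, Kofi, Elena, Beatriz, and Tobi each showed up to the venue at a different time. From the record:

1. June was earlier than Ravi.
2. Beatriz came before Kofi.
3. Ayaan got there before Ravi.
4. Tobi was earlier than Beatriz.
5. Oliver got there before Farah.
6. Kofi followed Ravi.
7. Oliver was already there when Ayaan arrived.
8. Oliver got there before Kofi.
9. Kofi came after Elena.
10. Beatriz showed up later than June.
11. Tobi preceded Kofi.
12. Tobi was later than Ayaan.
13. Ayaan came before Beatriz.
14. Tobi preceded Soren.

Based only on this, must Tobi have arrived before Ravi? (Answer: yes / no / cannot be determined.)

cannot be determined

No chain of stated constraints runs from Tobi to Ravi, and none runs from Ravi to Tobi either.
So the relative order of Tobi and Ravi is not fixed by the given facts.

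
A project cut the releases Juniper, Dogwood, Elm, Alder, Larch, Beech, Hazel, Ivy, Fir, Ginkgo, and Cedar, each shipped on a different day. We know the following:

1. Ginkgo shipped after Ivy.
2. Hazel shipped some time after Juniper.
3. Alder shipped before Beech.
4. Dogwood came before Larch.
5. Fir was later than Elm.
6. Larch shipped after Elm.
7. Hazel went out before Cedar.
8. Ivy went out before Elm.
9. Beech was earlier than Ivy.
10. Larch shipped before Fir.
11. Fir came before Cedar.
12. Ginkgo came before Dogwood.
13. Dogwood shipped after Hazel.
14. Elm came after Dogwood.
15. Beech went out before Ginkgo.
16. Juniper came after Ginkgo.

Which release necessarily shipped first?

Alder

Alder has a chain of constraints placing it before every other release, so Alder must be first.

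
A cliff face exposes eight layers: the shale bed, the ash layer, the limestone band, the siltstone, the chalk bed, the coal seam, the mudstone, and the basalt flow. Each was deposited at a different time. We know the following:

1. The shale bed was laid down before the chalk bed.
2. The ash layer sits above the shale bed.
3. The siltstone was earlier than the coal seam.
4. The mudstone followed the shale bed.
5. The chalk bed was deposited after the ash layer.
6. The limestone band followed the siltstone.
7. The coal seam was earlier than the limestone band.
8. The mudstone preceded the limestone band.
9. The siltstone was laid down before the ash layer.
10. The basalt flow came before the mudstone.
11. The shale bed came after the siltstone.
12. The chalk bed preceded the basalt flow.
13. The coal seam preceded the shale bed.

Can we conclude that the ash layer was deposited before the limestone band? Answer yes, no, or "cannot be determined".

Chain the constraints: the ash layer → the chalk bed → the basalt flow → the mudstone → the limestone band. Each link is directly stated, so the ash layer comes before the limestone band.

yes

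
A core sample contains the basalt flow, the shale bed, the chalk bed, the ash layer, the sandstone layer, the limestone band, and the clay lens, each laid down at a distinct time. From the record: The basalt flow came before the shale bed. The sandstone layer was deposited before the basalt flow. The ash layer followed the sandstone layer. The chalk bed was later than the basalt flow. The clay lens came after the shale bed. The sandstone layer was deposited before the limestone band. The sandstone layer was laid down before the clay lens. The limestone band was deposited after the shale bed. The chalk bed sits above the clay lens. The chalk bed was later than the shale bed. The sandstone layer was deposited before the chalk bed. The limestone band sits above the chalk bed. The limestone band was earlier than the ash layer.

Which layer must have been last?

the ash layer

Every other layer has a chain of constraints placing it before the ash layer, so the ash layer is last.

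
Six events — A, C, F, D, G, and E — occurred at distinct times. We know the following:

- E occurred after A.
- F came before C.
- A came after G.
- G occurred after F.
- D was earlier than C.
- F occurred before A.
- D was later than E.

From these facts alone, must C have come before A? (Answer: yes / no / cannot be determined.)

no

Tracing the constraints gives A → E → D → C, so A must come before C.
That means C cannot be before A.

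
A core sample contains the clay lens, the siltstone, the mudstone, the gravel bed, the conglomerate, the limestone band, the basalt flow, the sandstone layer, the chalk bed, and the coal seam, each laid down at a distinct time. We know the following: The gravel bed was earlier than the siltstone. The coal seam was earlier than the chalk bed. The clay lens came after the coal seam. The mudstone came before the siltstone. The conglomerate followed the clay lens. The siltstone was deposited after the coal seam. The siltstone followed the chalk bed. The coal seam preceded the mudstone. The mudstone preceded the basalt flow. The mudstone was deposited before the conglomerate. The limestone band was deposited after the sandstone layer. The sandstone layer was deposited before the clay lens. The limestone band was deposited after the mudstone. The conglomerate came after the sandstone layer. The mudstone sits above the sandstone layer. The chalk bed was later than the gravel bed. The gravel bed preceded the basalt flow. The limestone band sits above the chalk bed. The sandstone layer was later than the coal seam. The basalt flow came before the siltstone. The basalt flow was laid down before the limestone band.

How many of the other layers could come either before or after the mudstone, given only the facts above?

3

Forced before the mudstone: the coal seam and the sandstone layer; forced after the mudstone: the basalt flow, the conglomerate, the limestone band, and the siltstone.
That leaves the chalk bed, the clay lens, and the gravel bed with no forced order relative to the mudstone — 3.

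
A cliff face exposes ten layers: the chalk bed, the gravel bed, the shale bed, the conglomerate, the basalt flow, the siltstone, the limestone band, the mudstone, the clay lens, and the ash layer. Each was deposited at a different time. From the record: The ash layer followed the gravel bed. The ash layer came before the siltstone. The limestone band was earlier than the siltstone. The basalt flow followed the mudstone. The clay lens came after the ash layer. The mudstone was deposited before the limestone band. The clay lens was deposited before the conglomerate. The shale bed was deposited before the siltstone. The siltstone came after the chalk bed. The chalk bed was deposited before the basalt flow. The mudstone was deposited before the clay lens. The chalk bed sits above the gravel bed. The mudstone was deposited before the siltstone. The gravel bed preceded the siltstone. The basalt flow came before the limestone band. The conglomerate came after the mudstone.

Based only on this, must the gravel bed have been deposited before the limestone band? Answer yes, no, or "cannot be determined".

yes

Chain the constraints: the gravel bed → the chalk bed → the basalt flow → the limestone band. Each link is directly stated, so the gravel bed comes before the limestone band.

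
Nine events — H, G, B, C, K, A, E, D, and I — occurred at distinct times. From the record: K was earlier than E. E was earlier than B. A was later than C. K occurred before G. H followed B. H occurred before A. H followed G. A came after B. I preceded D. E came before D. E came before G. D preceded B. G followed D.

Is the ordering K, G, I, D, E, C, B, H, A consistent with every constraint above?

no

The constraints require D before G, but in the proposed sequence G appears ahead of D. That one violation is enough.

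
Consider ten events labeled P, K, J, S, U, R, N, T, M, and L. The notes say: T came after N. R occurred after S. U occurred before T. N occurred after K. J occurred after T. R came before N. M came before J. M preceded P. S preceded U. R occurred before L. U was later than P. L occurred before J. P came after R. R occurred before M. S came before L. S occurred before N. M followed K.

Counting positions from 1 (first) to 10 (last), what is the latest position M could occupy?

M must come before J, P, T, and U — 4 events forced after it.
Everything else can be placed before M in some valid order, so M can sit as late as position 10 − 4 = 6.

6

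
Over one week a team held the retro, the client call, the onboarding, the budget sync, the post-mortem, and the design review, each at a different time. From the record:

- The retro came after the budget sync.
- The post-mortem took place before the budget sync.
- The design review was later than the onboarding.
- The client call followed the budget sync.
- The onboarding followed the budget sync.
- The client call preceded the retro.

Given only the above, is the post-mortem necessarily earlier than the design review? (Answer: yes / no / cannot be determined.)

yes

Chain the constraints: the post-mortem → the budget sync → the onboarding → the design review. Each link is directly stated, so the post-mortem comes before the design review.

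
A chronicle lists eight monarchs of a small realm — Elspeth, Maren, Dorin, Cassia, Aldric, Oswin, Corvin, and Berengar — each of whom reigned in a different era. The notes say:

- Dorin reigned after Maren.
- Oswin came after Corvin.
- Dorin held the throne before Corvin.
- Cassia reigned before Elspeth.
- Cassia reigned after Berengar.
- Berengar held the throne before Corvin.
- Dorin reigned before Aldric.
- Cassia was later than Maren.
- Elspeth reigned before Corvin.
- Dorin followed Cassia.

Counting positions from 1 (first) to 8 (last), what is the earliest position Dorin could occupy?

Berengar, Cassia, and Maren must all come before Dorin — 3 forced predecessors.
Nothing else is forced ahead of Dorin, so their earliest slot is position 3 + 1 = 4.

4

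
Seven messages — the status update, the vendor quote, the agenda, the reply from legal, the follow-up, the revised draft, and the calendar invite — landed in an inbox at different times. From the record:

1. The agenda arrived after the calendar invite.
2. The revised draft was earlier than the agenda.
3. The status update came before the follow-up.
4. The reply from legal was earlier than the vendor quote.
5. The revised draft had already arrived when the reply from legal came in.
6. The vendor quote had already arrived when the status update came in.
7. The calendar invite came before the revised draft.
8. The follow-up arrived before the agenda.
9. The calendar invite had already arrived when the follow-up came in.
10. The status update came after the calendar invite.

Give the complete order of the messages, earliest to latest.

the calendar invite, the revised draft, the reply from legal, the vendor quote, the status update, the follow-up, the agenda

The constraints fix every adjacent pair, so only one ordering works:
the calendar invite → the revised draft → the reply from legal → the vendor quote → the status update → the follow-up → the agenda.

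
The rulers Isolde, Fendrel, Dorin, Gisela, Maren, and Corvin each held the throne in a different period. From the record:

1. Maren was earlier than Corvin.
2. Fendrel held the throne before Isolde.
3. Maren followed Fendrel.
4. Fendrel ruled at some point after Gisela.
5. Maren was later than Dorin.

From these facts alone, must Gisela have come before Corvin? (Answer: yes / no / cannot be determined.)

Chain the constraints: Gisela → Fendrel → Maren → Corvin. Each link is directly stated, so Gisela comes before Corvin.

yes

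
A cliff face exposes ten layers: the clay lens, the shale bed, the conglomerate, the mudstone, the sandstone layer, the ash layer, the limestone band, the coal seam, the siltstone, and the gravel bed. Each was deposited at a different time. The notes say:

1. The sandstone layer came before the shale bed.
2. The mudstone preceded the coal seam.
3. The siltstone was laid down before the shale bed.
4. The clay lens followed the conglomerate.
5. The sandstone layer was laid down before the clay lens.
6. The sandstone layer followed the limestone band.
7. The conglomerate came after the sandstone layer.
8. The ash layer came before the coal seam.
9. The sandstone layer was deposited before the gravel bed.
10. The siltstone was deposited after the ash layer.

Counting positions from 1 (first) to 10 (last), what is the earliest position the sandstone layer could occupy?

2

The limestone band must come before the sandstone layer — 1 forced predecessor.
Nothing else is forced ahead of the sandstone layer, so its earliest slot is position 1 + 1 = 2.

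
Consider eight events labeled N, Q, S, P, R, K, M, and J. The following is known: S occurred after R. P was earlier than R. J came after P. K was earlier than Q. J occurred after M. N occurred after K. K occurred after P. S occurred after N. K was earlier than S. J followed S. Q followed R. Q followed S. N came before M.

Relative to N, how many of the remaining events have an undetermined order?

1

Forced before N: K and P; forced after N: J, M, Q, and S.
That leaves R with no forced order relative to N — 1.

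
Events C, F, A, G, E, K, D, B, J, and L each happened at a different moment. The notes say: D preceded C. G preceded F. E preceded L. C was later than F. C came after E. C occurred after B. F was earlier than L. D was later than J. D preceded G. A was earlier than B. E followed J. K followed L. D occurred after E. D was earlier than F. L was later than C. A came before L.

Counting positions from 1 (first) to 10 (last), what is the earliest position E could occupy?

2

J must come before E — 1 forced predecessor.
Nothing else is forced ahead of E, so its earliest slot is position 1 + 1 = 2.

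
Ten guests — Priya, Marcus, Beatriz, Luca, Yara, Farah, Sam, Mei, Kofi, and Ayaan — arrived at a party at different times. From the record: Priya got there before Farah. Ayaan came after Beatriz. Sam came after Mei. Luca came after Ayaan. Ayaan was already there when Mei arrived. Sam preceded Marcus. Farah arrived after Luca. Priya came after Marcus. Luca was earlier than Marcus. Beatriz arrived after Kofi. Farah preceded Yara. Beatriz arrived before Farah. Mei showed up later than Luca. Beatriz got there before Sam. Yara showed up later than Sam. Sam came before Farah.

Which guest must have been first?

Kofi has a chain of constraints placing them before every other guest, so Kofi must be first.

Kofi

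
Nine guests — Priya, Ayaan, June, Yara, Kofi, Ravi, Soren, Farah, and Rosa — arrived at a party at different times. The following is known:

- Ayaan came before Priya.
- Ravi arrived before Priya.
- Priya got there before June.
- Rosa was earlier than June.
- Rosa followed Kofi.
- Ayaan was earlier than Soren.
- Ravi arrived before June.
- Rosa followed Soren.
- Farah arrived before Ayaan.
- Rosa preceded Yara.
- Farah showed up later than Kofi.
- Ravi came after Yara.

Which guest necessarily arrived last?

Every other guest has a chain of constraints placing them before June, so June is last.

June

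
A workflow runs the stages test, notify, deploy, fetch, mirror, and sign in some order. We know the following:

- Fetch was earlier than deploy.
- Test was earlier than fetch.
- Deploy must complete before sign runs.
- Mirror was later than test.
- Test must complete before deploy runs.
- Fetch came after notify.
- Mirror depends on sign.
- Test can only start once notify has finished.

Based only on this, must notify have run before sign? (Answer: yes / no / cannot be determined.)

Chain the constraints: notify → fetch → deploy → sign. Each link is directly stated, so notify comes before sign.

yes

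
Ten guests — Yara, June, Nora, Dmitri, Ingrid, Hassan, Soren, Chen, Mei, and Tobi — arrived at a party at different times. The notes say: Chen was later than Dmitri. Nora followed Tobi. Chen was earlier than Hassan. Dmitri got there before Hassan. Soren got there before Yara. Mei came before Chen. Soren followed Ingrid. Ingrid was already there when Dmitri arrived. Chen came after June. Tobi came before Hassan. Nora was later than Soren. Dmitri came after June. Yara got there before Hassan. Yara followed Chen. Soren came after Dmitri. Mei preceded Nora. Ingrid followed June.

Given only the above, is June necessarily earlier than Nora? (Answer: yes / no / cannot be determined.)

Chain the constraints: June → Ingrid → Soren → Nora. Each link is directly stated, so June comes before Nora.

yes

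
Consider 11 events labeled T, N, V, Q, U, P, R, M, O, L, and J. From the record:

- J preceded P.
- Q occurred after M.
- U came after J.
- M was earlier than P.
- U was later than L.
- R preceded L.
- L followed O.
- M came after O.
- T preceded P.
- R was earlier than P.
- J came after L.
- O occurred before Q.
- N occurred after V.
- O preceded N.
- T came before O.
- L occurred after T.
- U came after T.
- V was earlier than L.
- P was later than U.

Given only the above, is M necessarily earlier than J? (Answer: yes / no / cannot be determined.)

cannot be determined

No chain of stated constraints runs from M to J, and none runs from J to M either.
So the relative order of M and J is not fixed by the given facts.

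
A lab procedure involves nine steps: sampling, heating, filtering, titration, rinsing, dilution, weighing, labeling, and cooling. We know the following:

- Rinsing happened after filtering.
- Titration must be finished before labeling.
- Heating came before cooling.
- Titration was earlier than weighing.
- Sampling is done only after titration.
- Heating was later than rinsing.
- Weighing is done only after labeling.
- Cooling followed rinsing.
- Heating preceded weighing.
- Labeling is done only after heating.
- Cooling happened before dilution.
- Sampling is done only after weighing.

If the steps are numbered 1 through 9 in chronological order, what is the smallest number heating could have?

3

Filtering and rinsing must both come before heating — 2 forced predecessors.
Nothing else is forced ahead of heating, so its earliest slot is position 2 + 1 = 3.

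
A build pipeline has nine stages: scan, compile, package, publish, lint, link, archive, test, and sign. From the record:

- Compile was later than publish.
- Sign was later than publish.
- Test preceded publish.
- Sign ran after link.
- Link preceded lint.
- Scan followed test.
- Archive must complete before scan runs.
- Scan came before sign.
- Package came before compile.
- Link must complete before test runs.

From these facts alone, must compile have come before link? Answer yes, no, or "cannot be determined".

no

Tracing the constraints gives link → test → publish → compile, so link must come before compile.
That means compile cannot be before link.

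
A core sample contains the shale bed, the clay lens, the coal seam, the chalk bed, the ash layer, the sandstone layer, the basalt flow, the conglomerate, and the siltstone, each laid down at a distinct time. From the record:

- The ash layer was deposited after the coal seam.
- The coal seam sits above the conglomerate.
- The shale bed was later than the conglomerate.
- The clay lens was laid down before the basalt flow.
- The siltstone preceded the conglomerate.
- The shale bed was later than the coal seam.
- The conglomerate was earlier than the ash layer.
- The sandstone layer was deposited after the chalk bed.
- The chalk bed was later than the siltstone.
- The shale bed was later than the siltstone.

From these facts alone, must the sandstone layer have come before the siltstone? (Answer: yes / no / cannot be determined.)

Tracing the constraints gives the siltstone → the chalk bed → the sandstone layer, so the siltstone must come before the sandstone layer.
That means the sandstone layer cannot be before the siltstone.

no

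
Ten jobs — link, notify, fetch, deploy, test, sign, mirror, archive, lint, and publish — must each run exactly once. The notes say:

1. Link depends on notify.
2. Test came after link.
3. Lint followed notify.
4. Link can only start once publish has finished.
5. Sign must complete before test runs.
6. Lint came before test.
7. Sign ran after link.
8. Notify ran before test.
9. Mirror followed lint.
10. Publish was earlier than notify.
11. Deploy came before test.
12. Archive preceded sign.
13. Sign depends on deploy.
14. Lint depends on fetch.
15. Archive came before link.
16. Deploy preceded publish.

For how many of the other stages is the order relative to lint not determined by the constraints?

3

Forced before lint: deploy, fetch, notify, and publish; forced after lint: mirror and test.
That leaves archive, link, and sign with no forced order relative to lint — 3.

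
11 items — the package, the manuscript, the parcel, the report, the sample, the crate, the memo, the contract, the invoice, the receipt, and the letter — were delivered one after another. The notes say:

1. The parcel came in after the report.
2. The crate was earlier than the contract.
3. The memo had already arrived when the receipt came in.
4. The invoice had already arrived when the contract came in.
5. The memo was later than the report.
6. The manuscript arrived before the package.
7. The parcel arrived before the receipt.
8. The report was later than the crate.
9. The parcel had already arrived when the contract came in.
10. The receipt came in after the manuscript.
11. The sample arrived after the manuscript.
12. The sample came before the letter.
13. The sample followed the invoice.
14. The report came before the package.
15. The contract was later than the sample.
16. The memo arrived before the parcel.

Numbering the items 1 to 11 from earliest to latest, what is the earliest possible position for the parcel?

4

The crate, the memo, and the report must all come before the parcel — 3 forced predecessors.
Nothing else is forced ahead of the parcel, so its earliest slot is position 3 + 1 = 4.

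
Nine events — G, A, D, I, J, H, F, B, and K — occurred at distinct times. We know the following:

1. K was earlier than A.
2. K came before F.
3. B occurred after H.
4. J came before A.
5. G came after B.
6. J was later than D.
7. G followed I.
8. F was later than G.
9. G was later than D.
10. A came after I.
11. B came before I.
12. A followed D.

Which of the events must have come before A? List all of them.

B, D, H, I, J, K

Directly stated before A: D, I, J, and K.
B reaches A via B → I → A.
H reaches A via H → B → I → A.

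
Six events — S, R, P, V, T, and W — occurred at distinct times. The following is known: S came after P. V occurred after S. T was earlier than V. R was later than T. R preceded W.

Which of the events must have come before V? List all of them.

Directly stated before V: S and T.
P reaches V via P → S → V.

P, S, T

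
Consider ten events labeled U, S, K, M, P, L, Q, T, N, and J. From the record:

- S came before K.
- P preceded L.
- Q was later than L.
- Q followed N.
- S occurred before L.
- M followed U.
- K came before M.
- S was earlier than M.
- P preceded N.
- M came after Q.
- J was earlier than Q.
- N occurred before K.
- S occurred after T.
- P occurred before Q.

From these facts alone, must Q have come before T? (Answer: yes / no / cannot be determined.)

no

Tracing the constraints gives T → S → L → Q, so T must come before Q.
That means Q cannot be before T.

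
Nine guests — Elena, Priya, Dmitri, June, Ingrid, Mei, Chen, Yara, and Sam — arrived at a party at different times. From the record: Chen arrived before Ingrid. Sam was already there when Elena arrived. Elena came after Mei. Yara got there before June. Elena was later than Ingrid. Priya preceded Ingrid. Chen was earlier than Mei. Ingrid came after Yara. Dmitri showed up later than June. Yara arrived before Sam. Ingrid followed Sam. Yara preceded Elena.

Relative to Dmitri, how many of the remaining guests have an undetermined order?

6

Forced before Dmitri: June and Yara.
That leaves Chen, Elena, Ingrid, Mei, Priya, and Sam with no forced order relative to Dmitri — 6.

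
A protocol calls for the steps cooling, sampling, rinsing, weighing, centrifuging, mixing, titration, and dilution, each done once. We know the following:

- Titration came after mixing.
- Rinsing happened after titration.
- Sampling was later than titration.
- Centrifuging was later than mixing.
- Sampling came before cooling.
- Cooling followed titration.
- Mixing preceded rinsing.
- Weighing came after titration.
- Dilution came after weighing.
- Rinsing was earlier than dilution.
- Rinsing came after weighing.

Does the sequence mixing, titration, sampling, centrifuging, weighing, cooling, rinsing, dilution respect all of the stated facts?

Check each stated constraint against the proposed order — e.g. titration is ahead of rinsing; mixing is ahead of rinsing. Every pair is in the required order; nothing is violated.

yes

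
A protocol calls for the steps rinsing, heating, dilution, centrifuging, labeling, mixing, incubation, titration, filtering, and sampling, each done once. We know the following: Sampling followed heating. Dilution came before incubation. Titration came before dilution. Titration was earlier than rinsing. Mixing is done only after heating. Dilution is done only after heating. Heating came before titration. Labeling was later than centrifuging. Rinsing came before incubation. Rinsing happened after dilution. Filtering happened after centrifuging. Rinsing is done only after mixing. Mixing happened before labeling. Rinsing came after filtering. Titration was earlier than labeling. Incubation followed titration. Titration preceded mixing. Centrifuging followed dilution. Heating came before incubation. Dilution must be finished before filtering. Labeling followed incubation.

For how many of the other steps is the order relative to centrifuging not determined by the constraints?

Forced before centrifuging: dilution, heating, and titration; forced after centrifuging: filtering, incubation, labeling, and rinsing.
That leaves mixing and sampling with no forced order relative to centrifuging — 2.

2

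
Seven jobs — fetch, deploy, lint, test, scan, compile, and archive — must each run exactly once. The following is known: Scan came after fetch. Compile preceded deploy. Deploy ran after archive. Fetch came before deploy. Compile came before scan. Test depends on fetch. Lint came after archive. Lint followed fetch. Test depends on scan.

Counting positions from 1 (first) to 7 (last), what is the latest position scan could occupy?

6

Scan must come before test — 1 stage forced after it.
Everything else can be placed before scan in some valid order, so scan can sit as late as position 7 − 1 = 6.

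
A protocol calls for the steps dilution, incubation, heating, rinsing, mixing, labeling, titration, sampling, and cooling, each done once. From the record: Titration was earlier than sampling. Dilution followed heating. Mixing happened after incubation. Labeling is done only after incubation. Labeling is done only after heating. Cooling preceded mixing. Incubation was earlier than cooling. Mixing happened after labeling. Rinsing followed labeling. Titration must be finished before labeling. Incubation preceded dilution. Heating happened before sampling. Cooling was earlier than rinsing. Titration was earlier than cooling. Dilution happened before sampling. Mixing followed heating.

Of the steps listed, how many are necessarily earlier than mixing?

Directly stated before mixing: cooling, heating, incubation, and labeling.
Titration reaches mixing via titration → labeling → mixing.
No chain forces rinsing (or any of the others) ahead of mixing.
That's cooling, heating, incubation, labeling, and titration — 5 in all.

5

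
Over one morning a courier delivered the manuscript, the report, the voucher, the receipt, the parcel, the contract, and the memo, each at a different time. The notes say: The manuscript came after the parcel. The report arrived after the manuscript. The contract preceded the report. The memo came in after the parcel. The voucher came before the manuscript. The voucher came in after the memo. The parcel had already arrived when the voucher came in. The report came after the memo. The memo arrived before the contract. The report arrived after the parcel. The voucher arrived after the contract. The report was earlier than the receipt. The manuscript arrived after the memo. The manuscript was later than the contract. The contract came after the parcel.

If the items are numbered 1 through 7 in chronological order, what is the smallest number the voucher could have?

The contract, the memo, and the parcel must all come before the voucher — 3 forced predecessors.
Nothing else is forced ahead of the voucher, so its earliest slot is position 3 + 1 = 4.

4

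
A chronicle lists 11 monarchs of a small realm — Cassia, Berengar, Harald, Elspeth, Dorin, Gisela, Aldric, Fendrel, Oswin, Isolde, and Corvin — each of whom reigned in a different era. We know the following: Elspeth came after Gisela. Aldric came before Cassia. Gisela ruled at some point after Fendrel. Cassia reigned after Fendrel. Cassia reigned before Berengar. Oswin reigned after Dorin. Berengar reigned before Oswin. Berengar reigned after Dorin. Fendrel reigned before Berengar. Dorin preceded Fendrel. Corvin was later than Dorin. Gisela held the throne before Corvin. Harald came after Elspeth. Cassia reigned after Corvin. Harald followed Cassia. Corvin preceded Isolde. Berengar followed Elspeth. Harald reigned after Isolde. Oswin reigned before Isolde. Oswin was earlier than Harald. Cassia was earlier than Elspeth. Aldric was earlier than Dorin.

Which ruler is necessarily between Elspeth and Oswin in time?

Tracing the constraints gives Elspeth → Berengar → Oswin, so Berengar sits after Elspeth and before Oswin.
No other ruler is forced both after Elspeth and before Oswin.

Berengar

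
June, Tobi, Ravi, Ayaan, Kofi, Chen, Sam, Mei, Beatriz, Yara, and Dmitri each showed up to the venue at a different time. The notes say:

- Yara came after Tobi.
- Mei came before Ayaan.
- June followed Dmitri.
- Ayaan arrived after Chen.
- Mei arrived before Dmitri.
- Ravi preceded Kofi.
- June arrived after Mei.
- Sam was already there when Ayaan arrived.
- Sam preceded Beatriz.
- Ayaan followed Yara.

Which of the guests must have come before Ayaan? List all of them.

Chen, Mei, Sam, Tobi, Yara

Directly stated before Ayaan: Chen, Mei, Sam, and Yara.
Tobi reaches Ayaan via Tobi → Yara → Ayaan.
No chain forces Ravi (or any of the others) ahead of Ayaan.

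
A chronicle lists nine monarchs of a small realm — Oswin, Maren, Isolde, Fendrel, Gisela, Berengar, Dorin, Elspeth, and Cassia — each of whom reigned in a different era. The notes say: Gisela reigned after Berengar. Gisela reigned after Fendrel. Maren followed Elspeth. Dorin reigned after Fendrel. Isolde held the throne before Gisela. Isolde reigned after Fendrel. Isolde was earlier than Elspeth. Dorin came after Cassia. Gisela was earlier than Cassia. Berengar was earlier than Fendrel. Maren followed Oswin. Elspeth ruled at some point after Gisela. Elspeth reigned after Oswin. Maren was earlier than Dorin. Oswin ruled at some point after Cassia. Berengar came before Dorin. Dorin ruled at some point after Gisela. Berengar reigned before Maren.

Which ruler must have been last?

Every other ruler has a chain of constraints placing them before Dorin, so Dorin is last.

Dorin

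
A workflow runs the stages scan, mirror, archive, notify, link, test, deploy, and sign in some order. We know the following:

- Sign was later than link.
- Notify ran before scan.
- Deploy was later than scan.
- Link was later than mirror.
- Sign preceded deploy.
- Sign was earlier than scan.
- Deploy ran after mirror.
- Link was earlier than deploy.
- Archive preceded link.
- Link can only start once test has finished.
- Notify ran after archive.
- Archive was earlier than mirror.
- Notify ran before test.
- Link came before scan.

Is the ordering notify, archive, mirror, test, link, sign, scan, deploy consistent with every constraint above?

The constraints require archive before notify, but in the proposed sequence notify appears ahead of archive. That one violation is enough.

no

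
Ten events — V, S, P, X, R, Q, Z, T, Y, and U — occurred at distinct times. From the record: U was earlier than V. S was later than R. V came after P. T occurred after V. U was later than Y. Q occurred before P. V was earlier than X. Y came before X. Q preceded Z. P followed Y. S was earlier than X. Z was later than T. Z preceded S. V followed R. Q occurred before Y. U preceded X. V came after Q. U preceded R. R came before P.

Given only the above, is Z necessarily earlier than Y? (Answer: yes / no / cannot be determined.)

Tracing the constraints gives Y → U → V → T → Z, so Y must come before Z.
That means Z cannot be before Y.

no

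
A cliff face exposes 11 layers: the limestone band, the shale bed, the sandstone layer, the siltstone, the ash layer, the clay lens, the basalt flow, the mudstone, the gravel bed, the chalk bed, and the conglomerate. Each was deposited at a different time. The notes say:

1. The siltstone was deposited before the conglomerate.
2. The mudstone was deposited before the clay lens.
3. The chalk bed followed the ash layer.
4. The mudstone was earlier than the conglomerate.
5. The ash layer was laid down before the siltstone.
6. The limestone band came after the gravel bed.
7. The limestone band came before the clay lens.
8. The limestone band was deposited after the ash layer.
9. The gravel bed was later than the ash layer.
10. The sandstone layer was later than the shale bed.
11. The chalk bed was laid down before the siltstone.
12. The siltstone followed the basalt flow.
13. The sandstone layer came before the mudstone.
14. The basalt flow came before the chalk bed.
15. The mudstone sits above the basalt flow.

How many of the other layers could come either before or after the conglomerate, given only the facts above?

Forced before the conglomerate: the ash layer, the basalt flow, the chalk bed, the mudstone, the sandstone layer, the shale bed, and the siltstone.
That leaves the clay lens, the gravel bed, and the limestone band with no forced order relative to the conglomerate — 3.

3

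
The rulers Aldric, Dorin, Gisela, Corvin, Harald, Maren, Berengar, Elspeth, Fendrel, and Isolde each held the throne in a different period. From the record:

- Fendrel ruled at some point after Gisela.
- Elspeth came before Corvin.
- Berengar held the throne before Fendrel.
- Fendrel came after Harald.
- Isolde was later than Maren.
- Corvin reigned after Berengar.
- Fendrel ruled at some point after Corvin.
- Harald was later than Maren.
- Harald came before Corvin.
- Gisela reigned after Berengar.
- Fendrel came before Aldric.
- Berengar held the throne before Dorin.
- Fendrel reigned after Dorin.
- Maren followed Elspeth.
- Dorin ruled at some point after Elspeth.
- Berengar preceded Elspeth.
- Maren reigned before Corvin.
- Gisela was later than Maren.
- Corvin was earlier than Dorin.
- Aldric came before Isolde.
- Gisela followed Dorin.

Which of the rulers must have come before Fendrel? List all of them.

Berengar, Corvin, Dorin, Elspeth, Gisela, Harald, Maren

Directly stated before Fendrel: Berengar, Corvin, Dorin, Gisela, and Harald.
Elspeth reaches Fendrel via Elspeth → Corvin → Fendrel.
Maren reaches Fendrel via Maren → Harald → Fendrel.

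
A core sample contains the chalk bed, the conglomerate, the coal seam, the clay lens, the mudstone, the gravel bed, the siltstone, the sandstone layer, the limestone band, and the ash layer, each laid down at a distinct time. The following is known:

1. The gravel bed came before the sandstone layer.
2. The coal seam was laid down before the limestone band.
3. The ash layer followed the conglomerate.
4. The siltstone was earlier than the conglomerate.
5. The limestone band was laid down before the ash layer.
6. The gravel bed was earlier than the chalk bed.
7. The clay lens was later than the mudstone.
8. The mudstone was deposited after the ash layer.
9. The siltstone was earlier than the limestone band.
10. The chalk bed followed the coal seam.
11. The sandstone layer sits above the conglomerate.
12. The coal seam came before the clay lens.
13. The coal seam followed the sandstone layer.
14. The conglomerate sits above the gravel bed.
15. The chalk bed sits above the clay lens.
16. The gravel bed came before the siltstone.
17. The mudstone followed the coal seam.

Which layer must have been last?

Every other layer has a chain of constraints placing it before the chalk bed, so the chalk bed is last.

the chalk bed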